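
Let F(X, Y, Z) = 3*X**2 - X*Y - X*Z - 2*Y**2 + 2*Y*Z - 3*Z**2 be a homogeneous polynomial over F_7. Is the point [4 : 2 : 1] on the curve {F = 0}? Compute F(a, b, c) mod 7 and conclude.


F(4,2,1) ≡ 1 (mod 7); P is NOT on the curve.

Evaluate F(4, 2, 1) term-by-term (mod 7).
  3*X**2 ↦ 3·16·1·1 = 48
  -X*Y ↦ -1·4·2·1 = -8
  -X*Z ↦ -1·4·1·1 = -4
  -2*Y**2 ↦ -2·1·4·1 = -8
  2*Y*Z ↦ 2·1·2·1 = 4
  -3*Z**2 ↦ -3·1·1·1 = -3
Sum: F(4, 2, 1) = (48) + (-8) + (-4) + (-8) + (4) + (-3) = 29.
Reducing mod 7: 29 ≡ 1 (mod 7).
Since F(a, b, c) ≡ 1 ≠ 0 (mod 7), P does NOT lie on the curve.


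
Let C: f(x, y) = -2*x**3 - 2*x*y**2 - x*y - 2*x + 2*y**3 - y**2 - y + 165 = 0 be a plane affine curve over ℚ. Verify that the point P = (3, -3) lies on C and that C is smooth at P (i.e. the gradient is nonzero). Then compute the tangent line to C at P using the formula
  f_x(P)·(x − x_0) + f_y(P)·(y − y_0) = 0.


Tangent line at P: -71*x + 92*y + 489 = 0.

Step 1: f(3, -3) = 0, so P lies on C.
Step 2: partial derivatives
  f_x(x, y) = -6*x**2 - 2*y**2 - y - 2, f_y(x, y) = -4*x*y - x + 6*y**2 - 2*y - 1.
  f_x(P) = -71, f_y(P) = 92 (gradient nonzero, so P is smooth).
Step 3: tangent line at P: -71·(x − 3) + 92·(y − -3) = 0.
Expanding: -71*x + 92*y + 489 = 0.


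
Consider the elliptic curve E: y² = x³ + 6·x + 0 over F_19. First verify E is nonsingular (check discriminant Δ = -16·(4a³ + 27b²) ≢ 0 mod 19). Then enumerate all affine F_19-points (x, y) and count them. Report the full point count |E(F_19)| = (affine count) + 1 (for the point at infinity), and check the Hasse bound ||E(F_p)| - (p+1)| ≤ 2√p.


Affine points = {(0, 0), (1, 8), (1, 11), (2, 1), (2, 18), (3, 8), (3, 11), (6, 9), (6, 10), (7, 9), (7, 10), (8, 3), (8, 16), (9, 2), (9, 17), (14, 4), (14, 15), (15, 8), (15, 11)}; affine count = 19; |E(F_19)| = 20.

Discriminant check: Δ ∝ 4a³ + 27b² = 4·6³ + 27·0² = 4·216 + 27·0 ≡ 9 (mod 19). Nonzero ⇒ E is nonsingular.
For each x ∈ F_19, compute rhs = x³ + 6·x + 0 mod 19, then count y ∈ F_19 with y² ≡ rhs.
  x = 0: rhs = 0, matching y values: 0 (1 points).
  x = 1: rhs = 7, matching y values: 8, 11 (2 points).
  x = 2: rhs = 1, matching y values: 1, 18 (2 points).
  x = 3: rhs = 7, matching y values: 8, 11 (2 points).
  x = 4: rhs = 12, matching y values: none (0 points).
  x = 5: rhs = 3, matching y values: none (0 points).
  x = 6: rhs = 5, matching y values: 9, 10 (2 points).
  x = 7: rhs = 5, matching y values: 9, 10 (2 points).
  x = 8: rhs = 9, matching y values: 3, 16 (2 points).
  x = 9: rhs = 4, matching y values: 2, 17 (2 points).
  x = 10: rhs = 15, matching y values: none (0 points).
  x = 11: rhs = 10, matching y values: none (0 points).
  x = 12: rhs = 14, matching y values: none (0 points).
  x = 13: rhs = 14, matching y values: none (0 points).
  x = 14: rhs = 16, matching y values: 4, 15 (2 points).
  x = 15: rhs = 7, matching y values: 8, 11 (2 points).
  x = 16: rhs = 12, matching y values: none (0 points).
  x = 17: rhs = 18, matching y values: none (0 points).
  x = 18: rhs = 12, matching y values: none (0 points).
Total affine count: 19.
Full point count |E(F_19)| = 19 + 1 = 20.
Hasse bound: |20 − (19+1)| = |0| = 0 ≤ 2√19 ≈ 8.7178 ✓.


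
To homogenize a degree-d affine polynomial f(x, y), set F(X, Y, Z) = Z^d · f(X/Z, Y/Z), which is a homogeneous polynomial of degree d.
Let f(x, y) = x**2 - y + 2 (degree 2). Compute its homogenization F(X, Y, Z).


F(X, Y, Z) = X**2 - Y*Z + 2*Z**2

deg(f) = 2.
Substitute x = X/Z, y = Y/Z into f, then multiply by Z^2.
  monomial 1·x^2·y^0 ↦ 1·X^2·Y^0·Z^0.
  monomial -1·x^0·y^1 ↦ -1·X^0·Y^1·Z^1.
  monomial 2·x^0·y^0 ↦ 2·X^0·Y^0·Z^2.
Collecting: F(X, Y, Z) = X**2 - Y*Z + 2*Z**2.


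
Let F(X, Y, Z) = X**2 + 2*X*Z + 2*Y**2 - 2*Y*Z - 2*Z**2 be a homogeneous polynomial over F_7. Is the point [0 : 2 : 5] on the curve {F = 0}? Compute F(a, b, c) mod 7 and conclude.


F(0,2,5) ≡ 1 (mod 7); P is NOT on the curve.

Evaluate F(0, 2, 5) term-by-term (mod 7).
  X**2 ↦ 1·0·1·1 = 0
  2*X*Z ↦ 2·0·1·5 = 0
  2*Y**2 ↦ 2·1·4·1 = 8
  -2*Y*Z ↦ -2·1·2·5 = -20
  -2*Z**2 ↦ -2·1·1·25 = -50
Sum: F(0, 2, 5) = (0) + (0) + (8) + (-20) + (-50) = -62.
Reducing mod 7: -62 ≡ 1 (mod 7).
Since F(a, b, c) ≡ 1 ≠ 0 (mod 7), P does NOT lie on the curve.


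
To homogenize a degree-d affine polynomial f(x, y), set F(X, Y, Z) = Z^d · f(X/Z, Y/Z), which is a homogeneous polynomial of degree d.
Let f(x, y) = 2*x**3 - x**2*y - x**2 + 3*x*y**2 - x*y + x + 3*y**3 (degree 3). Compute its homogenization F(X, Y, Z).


F(X, Y, Z) = 2*X**3 - X**2*Y - X**2*Z + 3*X*Y**2 - X*Y*Z + X*Z**2 + 3*Y**3

deg(f) = 3.
Substitute x = X/Z, y = Y/Z into f, then multiply by Z^3.
  monomial 2·x^3·y^0 ↦ 2·X^3·Y^0·Z^0.
  monomial -1·x^2·y^1 ↦ -1·X^2·Y^1·Z^0.
  monomial -1·x^2·y^0 ↦ -1·X^2·Y^0·Z^1.
  monomial 3·x^1·y^2 ↦ 3·X^1·Y^2·Z^0.
  monomial -1·x^1·y^1 ↦ -1·X^1·Y^1·Z^1.
  monomial 1·x^1·y^0 ↦ 1·X^1·Y^0·Z^2.
  monomial 3·x^0·y^3 ↦ 3·X^0·Y^3·Z^0.
Collecting: F(X, Y, Z) = 2*X**3 - X**2*Y - X**2*Z + 3*X*Y**2 - X*Y*Z + X*Z**2 + 3*Y**3.


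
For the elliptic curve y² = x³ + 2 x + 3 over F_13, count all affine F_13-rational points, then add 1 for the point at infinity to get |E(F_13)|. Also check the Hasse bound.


Affine points = {(0, 4), (0, 9), (3, 6), (3, 7), (4, 6), (4, 7), (6, 6), (6, 7), (7, 3), (7, 10), (9, 3), (9, 10), (10, 3), (10, 10), (11, 2), (11, 11), (12, 0)}; affine count = 17; |E(F_13)| = 18.

Discriminant check: Δ ∝ 4a³ + 27b² = 4·2³ + 27·3² = 4·8 + 27·9 ≡ 2 (mod 13). Nonzero ⇒ E is nonsingular.
For each x ∈ F_13, compute rhs = x³ + 2·x + 3 mod 13, then count y ∈ F_13 with y² ≡ rhs.
  x = 0: rhs = 3, matching y values: 4, 9 (2 points).
  x = 1: rhs = 6, matching y values: none (0 points).
  x = 2: rhs = 2, matching y values: none (0 points).
  x = 3: rhs = 10, matching y values: 6, 7 (2 points).
  x = 4: rhs = 10, matching y values: 6, 7 (2 points).
  x = 5: rhs = 8, matching y values: none (0 points).
  x = 6: rhs = 10, matching y values: 6, 7 (2 points).
  x = 7: rhs = 9, matching y values: 3, 10 (2 points).
  x = 8: rhs = 11, matching y values: none (0 points).
  x = 9: rhs = 9, matching y values: 3, 10 (2 points).
  x = 10: rhs = 9, matching y values: 3, 10 (2 points).
  x = 11: rhs = 4, matching y values: 2, 11 (2 points).
  x = 12: rhs = 0, matching y values: 0 (1 points).
Total affine count: 17.
Full point count |E(F_13)| = 17 + 1 = 18.
Hasse bound: |18 − (13+1)| = |4| = 4 ≤ 2√13 ≈ 7.2111 ✓.


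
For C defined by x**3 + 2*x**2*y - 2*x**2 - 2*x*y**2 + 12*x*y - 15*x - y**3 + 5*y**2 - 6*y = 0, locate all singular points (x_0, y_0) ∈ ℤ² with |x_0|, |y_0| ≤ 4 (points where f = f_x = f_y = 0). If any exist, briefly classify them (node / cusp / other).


Singular points: {(-1, 2)}; classification: node.

Compute partial derivatives:
  f_x = 3*x**2 + 4*x*y - 4*x - 2*y**2 + 12*y - 15.
  f_y = 2*x**2 - 4*x*y + 12*x - 3*y**2 + 10*y - 6.
Scan x_0 ∈ {−4, ..., 4}. For each x_0, f_y(x_0, y) is a polynomial in y; find its integer roots y ∈ {−4, ..., 4}, then test f_x and f at those candidates.
  x = -4: f_y(-4, y) = -3*y**2 + 26*y - 22; no integer root y with |y| ≤ 4.
  x = -3: f_y(-3, y) = -3*y**2 + 22*y - 24; no integer root y with |y| ≤ 4.
  x = -2: f_y(-2, y) = -3*y**2 + 18*y - 22; no integer root y with |y| ≤ 4.
  x = -1: f_y(-1, y) = -3*y**2 + 14*y - 16; vanishes at y ∈ {2}. (-1, 2): f_x = 0, f = 0 — SINGULAR.
  x = 0: f_y(0, y) = -3*y**2 + 10*y - 6; no integer root y with |y| ≤ 4.
  x = 1: f_y(1, y) = -3*y**2 + 6*y + 8; no integer root y with |y| ≤ 4.
  x = 2: f_y(2, y) = -3*y**2 + 2*y + 26; no integer root y with |y| ≤ 4.
  x = 3: f_y(3, y) = -3*y**2 - 2*y + 48; no integer root y with |y| ≤ 4.
  x = 4: f_y(4, y) = -3*y**2 - 6*y + 74; no integer root y with |y| ≤ 4.
Only singular point on the grid: (-1, 2).
Classify: substitute x = -1 + u, y = 2 + v and expand: f = u**3 + 2*u**2*v - u**2 - 2*u*v**2 - v**3 + v**2.
No constant or linear terms (consistent with a singular point). Quadratic part: -u**2 + v**2. Cubic part: u**3 + 2*u**2*v - 2*u*v**2 - v**3.
The quadratic part v**2 - u**2 = (v − u)(v + u) splits into two distinct linear factors, so there are two distinct tangent lines y − 2 = ±(x − -1) — this is a node (ordinary double point).
Classification: node.


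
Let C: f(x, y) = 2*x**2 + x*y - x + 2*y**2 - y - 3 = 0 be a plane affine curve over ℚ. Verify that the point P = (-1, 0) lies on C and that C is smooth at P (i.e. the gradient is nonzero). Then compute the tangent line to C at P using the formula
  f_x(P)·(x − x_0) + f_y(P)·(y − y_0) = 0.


Tangent line at P: -5*x - 2*y - 5 = 0.

Step 1: f(-1, 0) = 0, so P lies on C.
Step 2: partial derivatives
  f_x(x, y) = 4*x + y - 1, f_y(x, y) = x + 4*y - 1.
  f_x(P) = -5, f_y(P) = -2 (gradient nonzero, so P is smooth).
Step 3: tangent line at P: -5·(x − -1) + -2·(y − 0) = 0.
Expanding: -5*x - 2*y - 5 = 0.


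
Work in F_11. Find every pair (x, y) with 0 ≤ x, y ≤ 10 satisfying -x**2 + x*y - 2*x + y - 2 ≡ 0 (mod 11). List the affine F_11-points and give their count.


Affine F_11-points: {(0, 2), (1, 8), (2, 7), (3, 7), (4, 3), (5, 8), (6, 4), (7, 4), (8, 3), (9, 9)}; count = 10.

For each of the 121 pairs (x, y) ∈ F_11², evaluate f(x, y) mod 11. Record the zeros.
  x = 0: [0↦9, 1↦10, 2↦0, 3↦1, 4↦2, 5↦3, 6↦4, 7↦5, 8↦6, 9↦7, 10↦8]  zeros at y ∈ {2}
  x = 1: [0↦6, 1↦8, 2↦10, 3↦1, 4↦3, 5↦5, 6↦7, 7↦9, 8↦0, 9↦2, 10↦4]  zeros at y ∈ {8}
  x = 2: [0↦1, 1↦4, 2↦7, 3↦10, 4↦2, 5↦5, 6↦8, 7↦0, 8↦3, 9↦6, 10↦9]  zeros at y ∈ {7}
  x = 3: [0↦5, 1↦9, 2↦2, 3↦6, 4↦10, 5↦3, 6↦7, 7↦0, 8↦4, 9↦8, 10↦1]  zeros at y ∈ {7}
  x = 4: [0↦7, 1↦1, 2↦6, 3↦0, 4↦5, 5↦10, 6↦4, 7↦9, 8↦3, 9↦8, 10↦2]  zeros at y ∈ {3}
  x = 5: [0↦7, 1↦2, 2↦8, 3↦3, 4↦9, 5↦4, 6↦10, 7↦5, 8↦0, 9↦6, 10↦1]  zeros at y ∈ {8}
  x = 6: [0↦5, 1↦1, 2↦8, 3↦4, 4↦0, 5↦7, 6↦3, 7↦10, 8↦6, 9↦2, 10↦9]  zeros at y ∈ {4}
  x = 7: [0↦1, 1↦9, 2↦6, 3↦3, 4↦0, 5↦8, 6↦5, 7↦2, 8↦10, 9↦7, 10↦4]  zeros at y ∈ {4}
  x = 8: [0↦6, 1↦4, 2↦2, 3↦0, 4↦9, 5↦7, 6↦5, 7↦3, 8↦1, 9↦10, 10↦8]  zeros at y ∈ {3}
  x = 9: [0↦9, 1↦8, 2↦7, 3↦6, 4↦5, 5↦4, 6↦3, 7↦2, 8↦1, 9↦0, 10↦10]  zeros at y ∈ {9}
  x = 10: [0↦10, 1↦10, 2↦10, 3↦10, 4↦10, 5↦10, 6↦10, 7↦10, 8↦10, 9↦10, 10↦10]  zeros at y ∈ ∅
Collecting zeros: affine points = {(0, 2), (1, 8), (2, 7), (3, 7), (4, 3), (5, 8), (6, 4), (7, 4), (8, 3), (9, 9)}.
Total count |C(F_11)_aff| = 10.


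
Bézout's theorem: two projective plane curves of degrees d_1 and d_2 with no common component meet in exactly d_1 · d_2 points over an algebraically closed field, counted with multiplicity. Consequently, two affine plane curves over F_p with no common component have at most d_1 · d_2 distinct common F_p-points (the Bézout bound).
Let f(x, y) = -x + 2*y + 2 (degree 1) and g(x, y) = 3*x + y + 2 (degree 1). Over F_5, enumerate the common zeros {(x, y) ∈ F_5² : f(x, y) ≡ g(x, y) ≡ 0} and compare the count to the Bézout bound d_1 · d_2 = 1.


Common zeros: {(4, 1)}; count = 1; Bézout bound = 1.

deg(f) = 1, deg(g) = 1, so Bézout bound = 1.
Scan x ∈ F_5. For each x, list the y ∈ F_5 with f(x, y) ≡ 0 and those with g(x, y) ≡ 0 (mod 5); the common zeros in that column are the intersection.
  x = 0: f ≡ 0 at y ∈ {4}; g ≡ 0 at y ∈ {3}; common: ∅.
  x = 1: f ≡ 0 at y ∈ {2}; g ≡ 0 at y ∈ {0}; common: ∅.
  x = 2: f ≡ 0 at y ∈ {0}; g ≡ 0 at y ∈ {2}; common: ∅.
  x = 3: f ≡ 0 at y ∈ {3}; g ≡ 0 at y ∈ {4}; common: ∅.
  x = 4: f ≡ 0 at y ∈ {1}; g ≡ 0 at y ∈ {1}; common: {1}.
Collecting: common zeros = {(4, 1)}, so the count is 1.
Comparison with the Bézout bound: 1 ≤ 1 = deg(f)·deg(g), as expected for curves with no common component (the bound is attained).


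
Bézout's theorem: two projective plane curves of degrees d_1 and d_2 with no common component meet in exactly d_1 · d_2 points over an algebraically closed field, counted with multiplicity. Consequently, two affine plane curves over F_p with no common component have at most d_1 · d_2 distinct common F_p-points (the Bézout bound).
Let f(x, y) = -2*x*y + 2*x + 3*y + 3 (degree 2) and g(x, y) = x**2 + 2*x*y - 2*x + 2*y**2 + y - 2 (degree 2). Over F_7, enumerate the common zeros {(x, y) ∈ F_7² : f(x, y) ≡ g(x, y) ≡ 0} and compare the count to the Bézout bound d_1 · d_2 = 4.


Common zeros: ∅; count = 0; Bézout bound = 4.

deg(f) = 2, deg(g) = 2, so Bézout bound = 4.
Scan x ∈ F_7. For each x, list the y ∈ F_7 with f(x, y) ≡ 0 and those with g(x, y) ≡ 0 (mod 7); the common zeros in that column are the intersection.
  x = 0: f ≡ 0 at y ∈ {6}; g ≡ 0 at y ∈ ∅; common: ∅.
  x = 1: f ≡ 0 at y ∈ {2}; g ≡ 0 at y ∈ ∅; common: ∅.
  x = 2: f ≡ 0 at y ∈ {0}; g ≡ 0 at y ∈ ∅; common: ∅.
  x = 3: f ≡ 0 at y ∈ {3}; g ≡ 0 at y ∈ ∅; common: ∅.
  x = 4: f ≡ 0 at y ∈ {5}; g ≡ 0 at y ∈ ∅; common: ∅.
  x = 5: f ≡ 0 at y ∈ ∅; g ≡ 0 at y ∈ ∅; common: ∅.
  x = 6: f ≡ 0 at y ∈ {4}; g ≡ 0 at y ∈ {2}; common: ∅.
Collecting: common zeros = ∅, so the count is 0.
Comparison with the Bézout bound: 0 ≤ 4 = deg(f)·deg(g), as expected for curves with no common component (the affine F_7-count falls short of the bound because intersections may lie at infinity, over extension fields, or carry multiplicity).


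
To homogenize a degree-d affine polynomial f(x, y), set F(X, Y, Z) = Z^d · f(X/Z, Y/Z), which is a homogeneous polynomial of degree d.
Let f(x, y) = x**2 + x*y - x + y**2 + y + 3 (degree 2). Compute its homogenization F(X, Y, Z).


F(X, Y, Z) = X**2 + X*Y - X*Z + Y**2 + Y*Z + 3*Z**2

deg(f) = 2.
Substitute x = X/Z, y = Y/Z into f, then multiply by Z^2.
  monomial 1·x^2·y^0 ↦ 1·X^2·Y^0·Z^0.
  monomial 1·x^1·y^1 ↦ 1·X^1·Y^1·Z^0.
  monomial -1·x^1·y^0 ↦ -1·X^1·Y^0·Z^1.
  monomial 1·x^0·y^2 ↦ 1·X^0·Y^2·Z^0.
  monomial 1·x^0·y^1 ↦ 1·X^0·Y^1·Z^1.
  monomial 3·x^0·y^0 ↦ 3·X^0·Y^0·Z^2.
Collecting: F(X, Y, Z) = X**2 + X*Y - X*Z + Y**2 + Y*Z + 3*Z**2.


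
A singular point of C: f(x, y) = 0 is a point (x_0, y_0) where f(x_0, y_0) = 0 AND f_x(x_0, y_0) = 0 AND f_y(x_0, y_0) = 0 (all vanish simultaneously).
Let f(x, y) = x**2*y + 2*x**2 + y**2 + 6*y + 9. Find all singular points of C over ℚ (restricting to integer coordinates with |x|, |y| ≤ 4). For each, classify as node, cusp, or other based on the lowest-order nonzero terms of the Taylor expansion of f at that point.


Singular points: {(0, -3)}; classification: node.

Compute partial derivatives:
  f_x = 2*x*y + 4*x.
  f_y = x**2 + 2*y + 6.
Scan x_0 ∈ {−4, ..., 4}. For each x_0, f_y(x_0, y) is a polynomial in y; find its integer roots y ∈ {−4, ..., 4}, then test f_x and f at those candidates.
  x = -4: f_y(-4, y) = 2*y + 22; no integer root y with |y| ≤ 4.
  x = -3: f_y(-3, y) = 2*y + 15; no integer root y with |y| ≤ 4.
  x = -2: f_y(-2, y) = 2*y + 10; no integer root y with |y| ≤ 4.
  x = -1: f_y(-1, y) = 2*y + 7; no integer root y with |y| ≤ 4.
  x = 0: f_y(0, y) = 2*y + 6; vanishes at y ∈ {-3}. (0, -3): f_x = 0, f = 0 — SINGULAR.
  x = 1: f_y(1, y) = 2*y + 7; no integer root y with |y| ≤ 4.
  x = 2: f_y(2, y) = 2*y + 10; no integer root y with |y| ≤ 4.
  x = 3: f_y(3, y) = 2*y + 15; no integer root y with |y| ≤ 4.
  x = 4: f_y(4, y) = 2*y + 22; no integer root y with |y| ≤ 4.
Only singular point on the grid: (0, -3).
Classify: substitute x = 0 + u, y = -3 + v and expand: f = u**2*v - u**2 + v**2.
No constant or linear terms (consistent with a singular point). Quadratic part: -u**2 + v**2. Cubic part: u**2*v.
The quadratic part v**2 - u**2 = (v − u)(v + u) splits into two distinct linear factors, so there are two distinct tangent lines y − -3 = ±(x − 0) — this is a node (ordinary double point).
Classification: node.


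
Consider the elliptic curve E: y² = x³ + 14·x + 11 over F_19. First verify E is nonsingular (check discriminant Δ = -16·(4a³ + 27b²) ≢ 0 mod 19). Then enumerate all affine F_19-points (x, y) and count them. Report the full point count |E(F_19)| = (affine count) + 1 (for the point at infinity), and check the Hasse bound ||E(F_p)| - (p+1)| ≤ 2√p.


Affine points = {(0, 7), (0, 12), (1, 8), (1, 11), (2, 3), (2, 16), (3, 2), (3, 17), (4, 6), (4, 13), (5, 4), (5, 15), (6, 8), (6, 11), (9, 7), (9, 12), (10, 7), (10, 12), (12, 8), (12, 11), (14, 5), (14, 14), (15, 9), (15, 10)}; affine count = 24; |E(F_19)| = 25.

Discriminant check: Δ ∝ 4a³ + 27b² = 4·14³ + 27·11² = 4·2744 + 27·121 ≡ 12 (mod 19). Nonzero ⇒ E is nonsingular.
For each x ∈ F_19, compute rhs = x³ + 14·x + 11 mod 19, then count y ∈ F_19 with y² ≡ rhs.
  x = 0: rhs = 11, matching y values: 7, 12 (2 points).
  x = 1: rhs = 7, matching y values: 8, 11 (2 points).
  x = 2: rhs = 9, matching y values: 3, 16 (2 points).
  x = 3: rhs = 4, matching y values: 2, 17 (2 points).
  x = 4: rhs = 17, matching y values: 6, 13 (2 points).
  x = 5: rhs = 16, matching y values: 4, 15 (2 points).
  x = 6: rhs = 7, matching y values: 8, 11 (2 points).
  x = 7: rhs = 15, matching y values: none (0 points).
  x = 8: rhs = 8, matching y values: none (0 points).
  x = 9: rhs = 11, matching y values: 7, 12 (2 points).
  x = 10: rhs = 11, matching y values: 7, 12 (2 points).
  x = 11: rhs = 14, matching y values: none (0 points).
  x = 12: rhs = 7, matching y values: 8, 11 (2 points).
  x = 13: rhs = 15, matching y values: none (0 points).
  x = 14: rhs = 6, matching y values: 5, 14 (2 points).
  x = 15: rhs = 5, matching y values: 9, 10 (2 points).
  x = 16: rhs = 18, matching y values: none (0 points).
  x = 17: rhs = 13, matching y values: none (0 points).
  x = 18: rhs = 15, matching y values: none (0 points).
Total affine count: 24.
Full point count |E(F_19)| = 24 + 1 = 25.
Hasse bound: |25 − (19+1)| = |5| = 5 ≤ 2√19 ≈ 8.7178 ✓.


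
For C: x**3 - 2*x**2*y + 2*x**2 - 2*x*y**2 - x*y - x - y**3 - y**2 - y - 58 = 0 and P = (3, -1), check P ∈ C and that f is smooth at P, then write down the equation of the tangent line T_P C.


Tangent line at P: 49*x - 11*y - 158 = 0.

Step 1: f(3, -1) = 0, so P lies on C.
Step 2: partial derivatives
  f_x(x, y) = 3*x**2 - 4*x*y + 4*x - 2*y**2 - y - 1, f_y(x, y) = -2*x**2 - 4*x*y - x - 3*y**2 - 2*y - 1.
  f_x(P) = 49, f_y(P) = -11 (gradient nonzero, so P is smooth).
Step 3: tangent line at P: 49·(x − 3) + -11·(y − -1) = 0.
Expanding: 49*x - 11*y - 158 = 0.


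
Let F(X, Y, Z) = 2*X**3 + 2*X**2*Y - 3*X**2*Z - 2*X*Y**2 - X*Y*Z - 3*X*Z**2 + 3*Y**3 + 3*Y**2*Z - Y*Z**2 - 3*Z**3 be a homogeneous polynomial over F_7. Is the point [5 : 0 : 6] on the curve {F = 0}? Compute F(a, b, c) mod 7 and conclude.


F(5,0,6) ≡ 5 (mod 7); P is NOT on the curve.

Evaluate F(5, 0, 6) term-by-term (mod 7).
  2*X**3 ↦ 2·125·1·1 = 250
  2*X**2*Y ↦ 2·25·0·1 = 0
  -3*X**2*Z ↦ -3·25·1·6 = -450
  -2*X*Y**2 ↦ -2·5·0·1 = 0
  -X*Y*Z ↦ -1·5·0·6 = 0
  -3*X*Z**2 ↦ -3·5·1·36 = -540
  3*Y**3 ↦ 3·1·0·1 = 0
  3*Y**2*Z ↦ 3·1·0·6 = 0
  -Y*Z**2 ↦ -1·1·0·36 = 0
  -3*Z**3 ↦ -3·1·1·216 = -648
Sum: F(5, 0, 6) = (250) + (0) + (-450) + (0) + (0) + (-540) + (0) + (0) + (0) + (-648) = -1388.
Reducing mod 7: -1388 ≡ 5 (mod 7).
Since F(a, b, c) ≡ 5 ≠ 0 (mod 7), P does NOT lie on the curve.


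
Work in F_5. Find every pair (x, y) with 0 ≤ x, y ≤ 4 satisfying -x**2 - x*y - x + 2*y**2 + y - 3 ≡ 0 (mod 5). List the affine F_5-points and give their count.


Affine F_5-points: {(0, 1), (1, 0), (3, 0), (3, 1)}; count = 4.

For each of the 25 pairs (x, y) ∈ F_5², evaluate f(x, y) mod 5. Record the zeros.
  x = 0: [0↦2, 1↦0, 2↦2, 3↦3, 4↦3]  zeros at y ∈ {1}
  x = 1: [0↦0, 1↦2, 2↦3, 3↦3, 4↦2]  zeros at y ∈ {0}
  x = 2: [0↦1, 1↦2, 2↦2, 3↦1, 4↦4]  zeros at y ∈ ∅
  x = 3: [0↦0, 1↦0, 2↦4, 3↦2, 4↦4]  zeros at y ∈ {0, 1}
  x = 4: [0↦2, 1↦1, 2↦4, 3↦1, 4↦2]  zeros at y ∈ ∅
Collecting zeros: affine points = {(0, 1), (1, 0), (3, 0), (3, 1)}.
Total count |C(F_5)_aff| = 4.


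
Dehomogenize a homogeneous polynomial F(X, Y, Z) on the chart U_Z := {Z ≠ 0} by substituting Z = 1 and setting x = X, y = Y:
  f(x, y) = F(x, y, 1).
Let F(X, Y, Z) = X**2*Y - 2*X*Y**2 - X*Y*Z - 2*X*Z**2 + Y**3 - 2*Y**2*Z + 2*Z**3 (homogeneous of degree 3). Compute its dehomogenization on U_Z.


f(x, y) = x**2*y - 2*x*y**2 - x*y - 2*x + y**3 - 2*y**2 + 2

On U_Z we set Z = 1. Each monomial c·X^i·Y^j·Z^k in F becomes c·x^i·y^j·1^k = c·x^i·y^j.
Substituting Z = 1: F(X, Y, 1) = x**2*y - 2*x*y**2 - x*y - 2*x + y**3 - 2*y**2 + 2.
Note: deg(f) ≤ deg(F) = 3; strict inequality happens when F is divisible by Z (lost terms).


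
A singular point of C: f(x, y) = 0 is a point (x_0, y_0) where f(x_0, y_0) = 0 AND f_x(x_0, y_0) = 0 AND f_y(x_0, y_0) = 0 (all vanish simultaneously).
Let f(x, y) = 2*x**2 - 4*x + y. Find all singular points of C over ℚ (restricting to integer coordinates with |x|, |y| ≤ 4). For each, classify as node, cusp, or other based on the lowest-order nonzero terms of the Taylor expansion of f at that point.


No singular points in the scanned grid; C is smooth there.

Compute partial derivatives:
  f_x = 4*x - 4.
  f_y = 1.
f_y = 1 is a nonzero constant, so f_y never vanishes: no point (x, y) can satisfy f = f_x = f_y = 0. In particular no (x, y) ∈ {−4, ..., 4}² is singular; the curve is smooth.


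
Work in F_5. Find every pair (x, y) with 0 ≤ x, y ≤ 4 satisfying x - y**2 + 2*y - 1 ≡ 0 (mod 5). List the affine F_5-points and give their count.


Affine F_5-points: {(0, 1), (1, 0), (1, 2), (4, 3), (4, 4)}; count = 5.

For each of the 25 pairs (x, y) ∈ F_5², evaluate f(x, y) mod 5. Record the zeros.
  x = 0: [0↦4, 1↦0, 2↦4, 3↦1, 4↦1]  zeros at y ∈ {1}
  x = 1: [0↦0, 1↦1, 2↦0, 3↦2, 4↦2]  zeros at y ∈ {0, 2}
  x = 2: [0↦1, 1↦2, 2↦1, 3↦3, 4↦3]  zeros at y ∈ ∅
  x = 3: [0↦2, 1↦3, 2↦2, 3↦4, 4↦4]  zeros at y ∈ ∅
  x = 4: [0↦3, 1↦4, 2↦3, 3↦0, 4↦0]  zeros at y ∈ {3, 4}
Collecting zeros: affine points = {(0, 1), (1, 0), (1, 2), (4, 3), (4, 4)}.
Total count |C(F_5)_aff| = 5.


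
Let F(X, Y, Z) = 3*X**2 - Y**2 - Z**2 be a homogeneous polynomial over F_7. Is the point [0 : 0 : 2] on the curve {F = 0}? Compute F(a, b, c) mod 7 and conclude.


F(0,0,2) ≡ 3 (mod 7); P is NOT on the curve.

Evaluate F(0, 0, 2) term-by-term (mod 7).
  3*X**2 ↦ 3·0·1·1 = 0
  -Y**2 ↦ -1·1·0·1 = 0
  -Z**2 ↦ -1·1·1·4 = -4
Sum: F(0, 0, 2) = (0) + (0) + (-4) = -4.
Reducing mod 7: -4 ≡ 3 (mod 7).
Since F(a, b, c) ≡ 3 ≠ 0 (mod 7), P does NOT lie on the curve.


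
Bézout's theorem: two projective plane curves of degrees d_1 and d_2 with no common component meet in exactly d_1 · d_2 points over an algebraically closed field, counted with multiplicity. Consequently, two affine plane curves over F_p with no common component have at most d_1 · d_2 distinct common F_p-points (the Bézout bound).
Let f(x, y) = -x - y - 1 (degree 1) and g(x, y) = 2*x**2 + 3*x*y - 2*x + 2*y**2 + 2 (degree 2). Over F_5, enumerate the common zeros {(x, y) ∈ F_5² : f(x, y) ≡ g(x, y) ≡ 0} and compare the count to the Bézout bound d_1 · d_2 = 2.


Common zeros: {(3, 1)}; count = 1; Bézout bound = 2.

deg(f) = 1, deg(g) = 2, so Bézout bound = 2.
Scan x ∈ F_5. For each x, list the y ∈ F_5 with f(x, y) ≡ 0 and those with g(x, y) ≡ 0 (mod 5); the common zeros in that column are the intersection.
  x = 0: f ≡ 0 at y ∈ {4}; g ≡ 0 at y ∈ {2, 3}; common: ∅.
  x = 1: f ≡ 0 at y ∈ {3}; g ≡ 0 at y ∈ ∅; common: ∅.
  x = 2: f ≡ 0 at y ∈ {2}; g ≡ 0 at y ∈ ∅; common: ∅.
  x = 3: f ≡ 0 at y ∈ {1}; g ≡ 0 at y ∈ {1, 2}; common: {1}.
  x = 4: f ≡ 0 at y ∈ {0}; g ≡ 0 at y ∈ {1, 3}; common: ∅.
Collecting: common zeros = {(3, 1)}, so the count is 1.
Comparison with the Bézout bound: 1 ≤ 2 = deg(f)·deg(g), as expected for curves with no common component (the affine F_5-count falls short of the bound because intersections may lie at infinity, over extension fields, or carry multiplicity).


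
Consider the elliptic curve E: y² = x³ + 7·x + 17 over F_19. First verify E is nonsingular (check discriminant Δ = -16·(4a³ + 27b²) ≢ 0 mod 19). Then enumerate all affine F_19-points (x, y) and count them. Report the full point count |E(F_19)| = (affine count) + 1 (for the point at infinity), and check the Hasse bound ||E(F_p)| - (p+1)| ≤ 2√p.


Affine points = {(0, 6), (0, 13), (1, 5), (1, 14), (2, 1), (2, 18), (5, 5), (5, 14), (6, 3), (6, 16), (9, 7), (9, 12), (10, 2), (10, 17), (11, 0), (12, 9), (12, 10), (13, 5), (13, 14), (14, 3), (14, 16), (15, 1), (15, 18), (16, 8), (16, 11), (18, 3), (18, 16)}; affine count = 27; |E(F_19)| = 28.

Discriminant check: Δ ∝ 4a³ + 27b² = 4·7³ + 27·17² = 4·343 + 27·289 ≡ 17 (mod 19). Nonzero ⇒ E is nonsingular.
For each x ∈ F_19, compute rhs = x³ + 7·x + 17 mod 19, then count y ∈ F_19 with y² ≡ rhs.
  x = 0: rhs = 17, matching y values: 6, 13 (2 points).
  x = 1: rhs = 6, matching y values: 5, 14 (2 points).
  x = 2: rhs = 1, matching y values: 1, 18 (2 points).
  x = 3: rhs = 8, matching y values: none (0 points).
  x = 4: rhs = 14, matching y values: none (0 points).
  x = 5: rhs = 6, matching y values: 5, 14 (2 points).
  x = 6: rhs = 9, matching y values: 3, 16 (2 points).
  x = 7: rhs = 10, matching y values: none (0 points).
  x = 8: rhs = 15, matching y values: none (0 points).
  x = 9: rhs = 11, matching y values: 7, 12 (2 points).
  x = 10: rhs = 4, matching y values: 2, 17 (2 points).
  x = 11: rhs = 0, matching y values: 0 (1 points).
  x = 12: rhs = 5, matching y values: 9, 10 (2 points).
  x = 13: rhs = 6, matching y values: 5, 14 (2 points).
  x = 14: rhs = 9, matching y values: 3, 16 (2 points).
  x = 15: rhs = 1, matching y values: 1, 18 (2 points).
  x = 16: rhs = 7, matching y values: 8, 11 (2 points).
  x = 17: rhs = 14, matching y values: none (0 points).
  x = 18: rhs = 9, matching y values: 3, 16 (2 points).
Total affine count: 27.
Full point count |E(F_19)| = 27 + 1 = 28.
Hasse bound: |28 − (19+1)| = |8| = 8 ≤ 2√19 ≈ 8.7178 ✓.


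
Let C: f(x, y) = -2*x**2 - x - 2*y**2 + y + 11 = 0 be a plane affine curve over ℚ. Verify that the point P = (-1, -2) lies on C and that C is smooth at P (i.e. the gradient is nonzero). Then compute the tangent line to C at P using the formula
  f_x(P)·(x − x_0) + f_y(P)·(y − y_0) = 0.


Tangent line at P: 3*x + 9*y + 21 = 0.

Step 1: f(-1, -2) = 0, so P lies on C.
Step 2: partial derivatives
  f_x(x, y) = -4*x - 1, f_y(x, y) = 1 - 4*y.
  f_x(P) = 3, f_y(P) = 9 (gradient nonzero, so P is smooth).
Step 3: tangent line at P: 3·(x − -1) + 9·(y − -2) = 0.
Expanding: 3*x + 9*y + 21 = 0.


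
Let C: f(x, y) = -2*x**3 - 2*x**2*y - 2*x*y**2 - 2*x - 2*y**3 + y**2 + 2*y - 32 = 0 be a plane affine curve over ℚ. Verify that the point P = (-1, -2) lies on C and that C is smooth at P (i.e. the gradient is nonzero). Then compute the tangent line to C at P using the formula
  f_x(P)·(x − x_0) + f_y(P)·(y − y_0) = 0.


Tangent line at P: -24*x - 36*y - 96 = 0.

Step 1: f(-1, -2) = 0, so P lies on C.
Step 2: partial derivatives
  f_x(x, y) = -6*x**2 - 4*x*y - 2*y**2 - 2, f_y(x, y) = -2*x**2 - 4*x*y - 6*y**2 + 2*y + 2.
  f_x(P) = -24, f_y(P) = -36 (gradient nonzero, so P is smooth).
Step 3: tangent line at P: -24·(x − -1) + -36·(y − -2) = 0.
Expanding: -24*x - 36*y - 96 = 0.


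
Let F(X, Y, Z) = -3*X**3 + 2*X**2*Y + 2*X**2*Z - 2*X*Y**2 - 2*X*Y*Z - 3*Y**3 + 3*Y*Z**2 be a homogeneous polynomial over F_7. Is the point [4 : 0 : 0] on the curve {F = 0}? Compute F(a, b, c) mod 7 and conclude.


F(4,0,0) ≡ 4 (mod 7); P is NOT on the curve.

Evaluate F(4, 0, 0) term-by-term (mod 7).
  -3*X**3 ↦ -3·64·1·1 = -192
  2*X**2*Y ↦ 2·16·0·1 = 0
  2*X**2*Z ↦ 2·16·1·0 = 0
  -2*X*Y**2 ↦ -2·4·0·1 = 0
  -2*X*Y*Z ↦ -2·4·0·0 = 0
  -3*Y**3 ↦ -3·1·0·1 = 0
  3*Y*Z**2 ↦ 3·1·0·0 = 0
Sum: F(4, 0, 0) = (-192) + (0) + (0) + (0) + (0) + (0) + (0) = -192.
Reducing mod 7: -192 ≡ 4 (mod 7).
Since F(a, b, c) ≡ 4 ≠ 0 (mod 7), P does NOT lie on the curve.


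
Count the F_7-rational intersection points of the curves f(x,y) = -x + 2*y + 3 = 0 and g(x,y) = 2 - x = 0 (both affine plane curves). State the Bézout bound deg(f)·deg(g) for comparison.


Common zeros: {(2, 3)}; count = 1; Bézout bound = 1.

deg(f) = 1, deg(g) = 1, so Bézout bound = 1.
Scan x ∈ F_7. For each x, list the y ∈ F_7 with f(x, y) ≡ 0 and those with g(x, y) ≡ 0 (mod 7); the common zeros in that column are the intersection.
  x = 0: f ≡ 0 at y ∈ {2}; g ≡ 0 at y ∈ ∅; common: ∅.
  x = 1: f ≡ 0 at y ∈ {6}; g ≡ 0 at y ∈ ∅; common: ∅.
  x = 2: f ≡ 0 at y ∈ {3}; g ≡ 0 at y ∈ {0, 1, 2, 3, 4, 5, 6}; common: {3}.
  x = 3: f ≡ 0 at y ∈ {0}; g ≡ 0 at y ∈ ∅; common: ∅.
  x = 4: f ≡ 0 at y ∈ {4}; g ≡ 0 at y ∈ ∅; common: ∅.
  x = 5: f ≡ 0 at y ∈ {1}; g ≡ 0 at y ∈ ∅; common: ∅.
  x = 6: f ≡ 0 at y ∈ {5}; g ≡ 0 at y ∈ ∅; common: ∅.
Collecting: common zeros = {(2, 3)}, so the count is 1.
Comparison with the Bézout bound: 1 ≤ 1 = deg(f)·deg(g), as expected for curves with no common component (the bound is attained).


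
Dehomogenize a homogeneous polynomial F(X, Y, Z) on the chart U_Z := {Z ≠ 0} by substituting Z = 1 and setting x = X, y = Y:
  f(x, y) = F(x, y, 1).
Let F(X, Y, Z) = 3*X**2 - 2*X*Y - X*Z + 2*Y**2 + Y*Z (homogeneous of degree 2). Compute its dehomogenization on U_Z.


f(x, y) = 3*x**2 - 2*x*y - x + 2*y**2 + y

On U_Z we set Z = 1. Each monomial c·X^i·Y^j·Z^k in F becomes c·x^i·y^j·1^k = c·x^i·y^j.
Substituting Z = 1: F(X, Y, 1) = 3*x**2 - 2*x*y - x + 2*y**2 + y.
Note: deg(f) ≤ deg(F) = 2; strict inequality happens when F is divisible by Z (lost terms).


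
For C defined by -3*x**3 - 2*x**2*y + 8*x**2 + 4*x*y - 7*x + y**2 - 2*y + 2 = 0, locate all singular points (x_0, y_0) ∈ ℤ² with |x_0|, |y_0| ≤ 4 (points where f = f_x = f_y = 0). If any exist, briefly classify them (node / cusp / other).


Singular points: {(1, 0)}; classification: node.

Compute partial derivatives:
  f_x = -9*x**2 - 4*x*y + 16*x + 4*y - 7.
  f_y = -2*x**2 + 4*x + 2*y - 2.
Scan x_0 ∈ {−4, ..., 4}. For each x_0, f_y(x_0, y) is a polynomial in y; find its integer roots y ∈ {−4, ..., 4}, then test f_x and f at those candidates.
  x = -4: f_y(-4, y) = 2*y - 50; no integer root y with |y| ≤ 4.
  x = -3: f_y(-3, y) = 2*y - 32; no integer root y with |y| ≤ 4.
  x = -2: f_y(-2, y) = 2*y - 18; no integer root y with |y| ≤ 4.
  x = -1: f_y(-1, y) = 2*y - 8; vanishes at y ∈ {4}. (-1, 4): f_x = 0 but f = 4 ≠ 0.
  x = 0: f_y(0, y) = 2*y - 2; vanishes at y ∈ {1}. (0, 1): f_x = -3 ≠ 0.
  x = 1: f_y(1, y) = 2*y; vanishes at y ∈ {0}. (1, 0): f_x = 0, f = 0 — SINGULAR.
  x = 2: f_y(2, y) = 2*y - 2; vanishes at y ∈ {1}. (2, 1): f_x = -15 ≠ 0.
  x = 3: f_y(3, y) = 2*y - 8; vanishes at y ∈ {4}. (3, 4): f_x = -72 ≠ 0.
  x = 4: f_y(4, y) = 2*y - 18; no integer root y with |y| ≤ 4.
Only singular point on the grid: (1, 0).
Classify: substitute x = 1 + u, y = 0 + v and expand: f = -3*u**3 - 2*u**2*v - u**2 + v**2.
No constant or linear terms (consistent with a singular point). Quadratic part: -u**2 + v**2. Cubic part: -3*u**3 - 2*u**2*v.
The quadratic part v**2 - u**2 = (v − u)(v + u) splits into two distinct linear factors, so there are two distinct tangent lines y − 0 = ±(x − 1) — this is a node (ordinary double point).
Classification: node.


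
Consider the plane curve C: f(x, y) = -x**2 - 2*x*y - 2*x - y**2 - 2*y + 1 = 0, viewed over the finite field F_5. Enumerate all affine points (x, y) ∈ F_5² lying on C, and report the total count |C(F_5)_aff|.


Affine F_5-points: ∅; count = 0.

For each of the 25 pairs (x, y) ∈ F_5², evaluate f(x, y) mod 5. Record the zeros.
  x = 0: [0↦1, 1↦3, 2↦3, 3↦1, 4↦2]  zeros at y ∈ ∅
  x = 1: [0↦3, 1↦3, 2↦1, 3↦2, 4↦1]  zeros at y ∈ ∅
  x = 2: [0↦3, 1↦1, 2↦2, 3↦1, 4↦3]  zeros at y ∈ ∅
  x = 3: [0↦1, 1↦2, 2↦1, 3↦3, 4↦3]  zeros at y ∈ ∅
  x = 4: [0↦2, 1↦1, 2↦3, 3↦3, 4↦1]  zeros at y ∈ ∅
Collecting zeros: affine points = ∅.
Total count |C(F_5)_aff| = 0.


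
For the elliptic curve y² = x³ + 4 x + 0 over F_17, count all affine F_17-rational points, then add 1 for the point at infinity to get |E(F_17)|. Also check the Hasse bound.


Affine points = {(0, 0), (2, 4), (2, 13), (5, 3), (5, 14), (6, 6), (6, 11), (8, 0), (9, 0), (11, 7), (11, 10), (12, 5), (12, 12), (15, 1), (15, 16)}; affine count = 15; |E(F_17)| = 16.

Discriminant check: Δ ∝ 4a³ + 27b² = 4·4³ + 27·0² = 4·64 + 27·0 ≡ 1 (mod 17). Nonzero ⇒ E is nonsingular.
For each x ∈ F_17, compute rhs = x³ + 4·x + 0 mod 17, then count y ∈ F_17 with y² ≡ rhs.
  x = 0: rhs = 0, matching y values: 0 (1 points).
  x = 1: rhs = 5, matching y values: none (0 points).
  x = 2: rhs = 16, matching y values: 4, 13 (2 points).
  x = 3: rhs = 5, matching y values: none (0 points).
  x = 4: rhs = 12, matching y values: none (0 points).
  x = 5: rhs = 9, matching y values: 3, 14 (2 points).
  x = 6: rhs = 2, matching y values: 6, 11 (2 points).
  x = 7: rhs = 14, matching y values: none (0 points).
  x = 8: rhs = 0, matching y values: 0 (1 points).
  x = 9: rhs = 0, matching y values: 0 (1 points).
  x = 10: rhs = 3, matching y values: none (0 points).
  x = 11: rhs = 15, matching y values: 7, 10 (2 points).
  x = 12: rhs = 8, matching y values: 5, 12 (2 points).
  x = 13: rhs = 5, matching y values: none (0 points).
  x = 14: rhs = 12, matching y values: none (0 points).
  x = 15: rhs = 1, matching y values: 1, 16 (2 points).
  x = 16: rhs = 12, matching y values: none (0 points).
Total affine count: 15.
Full point count |E(F_17)| = 15 + 1 = 16.
Hasse bound: |16 − (17+1)| = |-2| = 2 ≤ 2√17 ≈ 8.2462 ✓.


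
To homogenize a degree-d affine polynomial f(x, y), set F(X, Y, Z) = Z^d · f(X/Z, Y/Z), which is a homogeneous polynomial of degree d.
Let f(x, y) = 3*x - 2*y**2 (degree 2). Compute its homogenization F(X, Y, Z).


F(X, Y, Z) = 3*X*Z - 2*Y**2

deg(f) = 2.
Substitute x = X/Z, y = Y/Z into f, then multiply by Z^2.
  monomial 3·x^1·y^0 ↦ 3·X^1·Y^0·Z^1.
  monomial -2·x^0·y^2 ↦ -2·X^0·Y^2·Z^0.
Collecting: F(X, Y, Z) = 3*X*Z - 2*Y**2.


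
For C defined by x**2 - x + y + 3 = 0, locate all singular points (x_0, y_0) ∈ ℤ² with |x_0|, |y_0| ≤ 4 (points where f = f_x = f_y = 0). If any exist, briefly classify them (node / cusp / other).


No singular points in the scanned grid; C is smooth there.

Compute partial derivatives:
  f_x = 2*x - 1.
  f_y = 1.
f_y = 1 is a nonzero constant, so f_y never vanishes: no point (x, y) can satisfy f = f_x = f_y = 0. In particular no (x, y) ∈ {−4, ..., 4}² is singular; the curve is smooth.


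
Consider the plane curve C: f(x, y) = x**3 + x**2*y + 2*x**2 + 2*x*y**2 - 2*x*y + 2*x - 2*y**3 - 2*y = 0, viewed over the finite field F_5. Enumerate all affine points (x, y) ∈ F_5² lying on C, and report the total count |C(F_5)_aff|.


Affine F_5-points: {(0, 0), (0, 2), (0, 3), (1, 0), (1, 3), (2, 0), (2, 1), (4, 3)}; count = 8.

For each of the 25 pairs (x, y) ∈ F_5², evaluate f(x, y) mod 5. Record the zeros.
  x = 0: [0↦0, 1↦1, 2↦0, 3↦0, 4↦4]  zeros at y ∈ {0, 2, 3}
  x = 1: [0↦0, 1↦2, 2↦1, 3↦0, 4↦2]  zeros at y ∈ {0, 3}
  x = 2: [0↦0, 1↦0, 2↦1, 3↦1, 4↦3]  zeros at y ∈ {0, 1}
  x = 3: [0↦1, 1↦1, 2↦1, 3↦4, 4↦3]  zeros at y ∈ ∅
  x = 4: [0↦4, 1↦1, 2↦2, 3↦0, 4↦3]  zeros at y ∈ {3}
Collecting zeros: affine points = {(0, 0), (0, 2), (0, 3), (1, 0), (1, 3), (2, 0), (2, 1), (4, 3)}.
Total count |C(F_5)_aff| = 8.


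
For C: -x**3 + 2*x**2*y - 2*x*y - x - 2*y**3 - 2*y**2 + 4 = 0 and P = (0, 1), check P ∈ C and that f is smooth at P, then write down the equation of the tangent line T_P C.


Tangent line at P: -3*x - 10*y + 10 = 0.

Step 1: f(0, 1) = 0, so P lies on C.
Step 2: partial derivatives
  f_x(x, y) = -3*x**2 + 4*x*y - 2*y - 1, f_y(x, y) = 2*x**2 - 2*x - 6*y**2 - 4*y.
  f_x(P) = -3, f_y(P) = -10 (gradient nonzero, so P is smooth).
Step 3: tangent line at P: -3·(x − 0) + -10·(y − 1) = 0.
Expanding: -3*x - 10*y + 10 = 0.


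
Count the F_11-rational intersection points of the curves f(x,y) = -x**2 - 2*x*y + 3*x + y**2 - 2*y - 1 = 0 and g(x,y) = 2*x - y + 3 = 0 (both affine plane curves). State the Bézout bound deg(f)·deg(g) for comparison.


Common zeros: {(8, 8)}; count = 1; Bézout bound = 2.

deg(f) = 2, deg(g) = 1, so Bézout bound = 2.
Scan x ∈ F_11. For each x, list the y ∈ F_11 with f(x, y) ≡ 0 and those with g(x, y) ≡ 0 (mod 11); the common zeros in that column are the intersection.
  x = 0: f ≡ 0 at y ∈ ∅; g ≡ 0 at y ∈ {3}; common: ∅.
  x = 1: f ≡ 0 at y ∈ {7, 8}; g ≡ 0 at y ∈ {5}; common: ∅.
  x = 2: f ≡ 0 at y ∈ ∅; g ≡ 0 at y ∈ {7}; common: ∅.
  x = 3: f ≡ 0 at y ∈ ∅; g ≡ 0 at y ∈ {9}; common: ∅.
  x = 4: f ≡ 0 at y ∈ ∅; g ≡ 0 at y ∈ {0}; common: ∅.
  x = 5: f ≡ 0 at y ∈ {0, 1}; g ≡ 0 at y ∈ {2}; common: ∅.
  x = 6: f ≡ 0 at y ∈ ∅; g ≡ 0 at y ∈ {4}; common: ∅.
  x = 7: f ≡ 0 at y ∈ {1, 4}; g ≡ 0 at y ∈ {6}; common: ∅.
  x = 8: f ≡ 0 at y ∈ {8, 10}; g ≡ 0 at y ∈ {8}; common: {8}.
  x = 9: f ≡ 0 at y ∈ {0, 9}; g ≡ 0 at y ∈ {10}; common: ∅.
  x = 10: f ≡ 0 at y ∈ {4, 7}; g ≡ 0 at y ∈ {1}; common: ∅.
Collecting: common zeros = {(8, 8)}, so the count is 1.
Comparison with the Bézout bound: 1 ≤ 2 = deg(f)·deg(g), as expected for curves with no common component (the affine F_11-count falls short of the bound because intersections may lie at infinity, over extension fields, or carry multiplicity).


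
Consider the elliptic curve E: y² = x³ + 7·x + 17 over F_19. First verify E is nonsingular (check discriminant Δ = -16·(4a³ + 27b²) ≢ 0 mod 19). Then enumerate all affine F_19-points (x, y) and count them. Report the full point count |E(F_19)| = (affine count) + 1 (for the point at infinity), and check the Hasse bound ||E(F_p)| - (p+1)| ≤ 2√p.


Affine points = {(0, 6), (0, 13), (1, 5), (1, 14), (2, 1), (2, 18), (5, 5), (5, 14), (6, 3), (6, 16), (9, 7), (9, 12), (10, 2), (10, 17), (11, 0), (12, 9), (12, 10), (13, 5), (13, 14), (14, 3), (14, 16), (15, 1), (15, 18), (16, 8), (16, 11), (18, 3), (18, 16)}; affine count = 27; |E(F_19)| = 28.

Discriminant check: Δ ∝ 4a³ + 27b² = 4·7³ + 27·17² = 4·343 + 27·289 ≡ 17 (mod 19). Nonzero ⇒ E is nonsingular.
For each x ∈ F_19, compute rhs = x³ + 7·x + 17 mod 19, then count y ∈ F_19 with y² ≡ rhs.
  x = 0: rhs = 17, matching y values: 6, 13 (2 points).
  x = 1: rhs = 6, matching y values: 5, 14 (2 points).
  x = 2: rhs = 1, matching y values: 1, 18 (2 points).
  x = 3: rhs = 8, matching y values: none (0 points).
  x = 4: rhs = 14, matching y values: none (0 points).
  x = 5: rhs = 6, matching y values: 5, 14 (2 points).
  x = 6: rhs = 9, matching y values: 3, 16 (2 points).
  x = 7: rhs = 10, matching y values: none (0 points).
  x = 8: rhs = 15, matching y values: none (0 points).
  x = 9: rhs = 11, matching y values: 7, 12 (2 points).
  x = 10: rhs = 4, matching y values: 2, 17 (2 points).
  x = 11: rhs = 0, matching y values: 0 (1 points).
  x = 12: rhs = 5, matching y values: 9, 10 (2 points).
  x = 13: rhs = 6, matching y values: 5, 14 (2 points).
  x = 14: rhs = 9, matching y values: 3, 16 (2 points).
  x = 15: rhs = 1, matching y values: 1, 18 (2 points).
  x = 16: rhs = 7, matching y values: 8, 11 (2 points).
  x = 17: rhs = 14, matching y values: none (0 points).
  x = 18: rhs = 9, matching y values: 3, 16 (2 points).
Total affine count: 27.
Full point count |E(F_19)| = 27 + 1 = 28.
Hasse bound: |28 − (19+1)| = |8| = 8 ≤ 2√19 ≈ 8.7178 ✓.


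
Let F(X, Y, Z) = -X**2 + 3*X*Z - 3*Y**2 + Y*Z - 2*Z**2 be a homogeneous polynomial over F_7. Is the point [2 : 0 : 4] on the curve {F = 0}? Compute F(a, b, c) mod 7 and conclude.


F(2,0,4) ≡ 2 (mod 7); P is NOT on the curve.

Evaluate F(2, 0, 4) term-by-term (mod 7).
  -X**2 ↦ -1·4·1·1 = -4
  3*X*Z ↦ 3·2·1·4 = 24
  -3*Y**2 ↦ -3·1·0·1 = 0
  Y*Z ↦ 1·1·0·4 = 0
  -2*Z**2 ↦ -2·1·1·16 = -32
Sum: F(2, 0, 4) = (-4) + (24) + (0) + (0) + (-32) = -12.
Reducing mod 7: -12 ≡ 2 (mod 7).
Since F(a, b, c) ≡ 2 ≠ 0 (mod 7), P does NOT lie on the curve.
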